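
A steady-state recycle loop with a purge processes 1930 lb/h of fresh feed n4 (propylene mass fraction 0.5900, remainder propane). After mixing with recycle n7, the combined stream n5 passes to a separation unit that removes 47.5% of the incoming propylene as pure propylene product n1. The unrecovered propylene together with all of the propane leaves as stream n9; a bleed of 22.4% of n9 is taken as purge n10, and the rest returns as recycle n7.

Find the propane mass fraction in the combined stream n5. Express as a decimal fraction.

propane enters only via n4 and leaves only via the purge: 1930×0.410 = 0.224×(propane in n9), and the separation unit passes all propane, so propane in n5 = propane in n9 = 3532.6 lb/h.
propylene in n5: m_A = 1930×0.590 + (1−0.224)·(1−0.475)·m_A, so m_A = 1138.7/0.5926 = 1921.5 lb/h.
n5 = 1921.5 + 3532.6 = 5454.1 lb/h.
propane fraction in n5 = 3532.6/5454.1 = 0.6477.

0.6477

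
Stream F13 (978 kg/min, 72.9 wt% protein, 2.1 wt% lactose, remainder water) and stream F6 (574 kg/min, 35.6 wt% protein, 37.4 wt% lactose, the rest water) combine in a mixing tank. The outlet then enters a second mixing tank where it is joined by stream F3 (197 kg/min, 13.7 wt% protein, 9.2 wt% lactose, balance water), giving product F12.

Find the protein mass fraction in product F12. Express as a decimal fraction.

Overall, product flow = 1749 kg/min.
protein in = 978×0.729 + 574×0.356 + 197×0.137 = 944.29 kg/min.
protein fraction in F12 = 0.540.

0.540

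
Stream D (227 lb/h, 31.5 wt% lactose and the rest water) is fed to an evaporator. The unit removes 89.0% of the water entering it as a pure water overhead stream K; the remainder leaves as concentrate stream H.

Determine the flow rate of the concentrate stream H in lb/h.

water entering = 227×0.685 = 155.5 lb/h; overhead removed = 0.890×155.5 = 138.39 lb/h.
Concentrate = 227 − 138.39 = 88.609 lb/h.

88.61 lb/h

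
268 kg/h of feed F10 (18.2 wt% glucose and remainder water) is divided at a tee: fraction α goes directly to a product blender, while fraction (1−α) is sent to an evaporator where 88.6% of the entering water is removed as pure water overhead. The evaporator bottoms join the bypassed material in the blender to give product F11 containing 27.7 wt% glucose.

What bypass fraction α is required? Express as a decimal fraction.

0.527

All 268×0.182 = 48.776 kg/h of glucose reaches F11, so F11 = 48.776/0.277 = 176.09 kg/h and vapour = 91.913 kg/h.
The evaporator receives (1−α)·268 of feed at 0.818 water and removes 0.886 of that water:
0.886×0.818×(1−α)×268 = 91.913
(1−α) = 91.913/194.23 = 0.4732;  α = 0.5268.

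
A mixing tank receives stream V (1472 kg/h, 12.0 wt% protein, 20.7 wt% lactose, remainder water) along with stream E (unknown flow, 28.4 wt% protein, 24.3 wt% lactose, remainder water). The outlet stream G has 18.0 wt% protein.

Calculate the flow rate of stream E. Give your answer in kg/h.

Let E be the unknown flow. Total out = 1472 + E.
protein balance: 176.64 + 0.284·E = 0.180·(1472 + E)
(0.284 − 0.180)·E = 0.180×1472 − 176.64 = 88.32
E = 88.32 / 0.104 = 849.23 kg/h

849.2 kg/h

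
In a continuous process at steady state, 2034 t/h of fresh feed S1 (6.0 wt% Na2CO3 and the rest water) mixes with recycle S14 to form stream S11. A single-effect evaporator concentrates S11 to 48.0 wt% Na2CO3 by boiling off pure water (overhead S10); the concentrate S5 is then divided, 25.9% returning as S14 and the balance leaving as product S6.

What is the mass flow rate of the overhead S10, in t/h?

1780 t/h

Overall Na2CO3 balance (none leaves overhead): Na2CO3 in fresh feed = Na2CO3 in product, i.e. 2034×0.060 = (1−0.259)·S5·0.480.
S5 = 122.04/(0.480×0.741) = 343.12 t/h.
Recycle S14 = 0.259×343.12 = 88.867 t/h.
Combined feed S11 = 2034 + 88.867 = 2122.9 t/h.
Overhead S10 = S11 − S5 = 2122.9 − 343.12 = 1779.8 t/h.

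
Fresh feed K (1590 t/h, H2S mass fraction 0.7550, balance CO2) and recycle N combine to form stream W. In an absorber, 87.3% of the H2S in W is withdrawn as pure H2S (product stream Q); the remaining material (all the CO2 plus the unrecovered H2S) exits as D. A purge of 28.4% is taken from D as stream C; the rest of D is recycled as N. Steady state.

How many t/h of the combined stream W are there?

CO2 enters only via K and leaves only via the purge: 1590×0.245 = 0.284×(CO2 in D), and the absorber passes all CO2, so CO2 in W = CO2 in D = 1371.7 t/h.
H2S in W: m_A = 1590×0.755 + (1−0.284)·(1−0.873)·m_A, so m_A = 1200.5/0.9091 = 1320.5 t/h.
W = 1320.5 + 1371.7 = 2692.2 t/h.

2692 t/h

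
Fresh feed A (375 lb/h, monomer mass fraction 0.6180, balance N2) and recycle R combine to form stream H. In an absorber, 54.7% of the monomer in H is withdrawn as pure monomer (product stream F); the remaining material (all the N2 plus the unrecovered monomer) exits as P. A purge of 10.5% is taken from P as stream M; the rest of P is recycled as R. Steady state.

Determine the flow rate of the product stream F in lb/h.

monomer in H: m_A = 375×0.618 + (1−0.105)·(1−0.547)·m_A, so m_A = 231.75/0.5946 = 389.78 lb/h.
Product F = 0.547×389.78 = 213.21 lb/h.

213.2 lb/h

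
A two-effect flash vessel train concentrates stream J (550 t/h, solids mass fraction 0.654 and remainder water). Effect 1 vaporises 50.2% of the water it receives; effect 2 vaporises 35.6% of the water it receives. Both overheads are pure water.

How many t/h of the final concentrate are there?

420.7 t/h

water in feed = 550×0.346 = 190.3 t/h.
After stage 1: water left = (1−0.502)×190.3 = 94.769; stream total = 454.47 t/h.
After stage 2: water left = (1−0.356)×94.769 = 61.031; final concentrate = 420.73 t/h.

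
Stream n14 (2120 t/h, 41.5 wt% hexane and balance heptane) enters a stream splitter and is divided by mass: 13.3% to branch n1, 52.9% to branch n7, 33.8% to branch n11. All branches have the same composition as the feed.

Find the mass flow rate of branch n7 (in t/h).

Branch n7 flow = 0.529×2120 = 1121.5 t/h.

1121 t/h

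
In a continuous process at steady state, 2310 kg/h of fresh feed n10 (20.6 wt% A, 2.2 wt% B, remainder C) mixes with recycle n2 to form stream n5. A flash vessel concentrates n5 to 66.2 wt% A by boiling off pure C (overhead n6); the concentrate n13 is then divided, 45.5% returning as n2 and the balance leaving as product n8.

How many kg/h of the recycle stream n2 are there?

Overall A balance (none leaves overhead): A in fresh feed = A in product, i.e. 2310×0.206 = (1−0.455)·n13·0.662.
n13 = 475.86/(0.662×0.545) = 1318.9 kg/h.
Recycle n2 = 0.455×1318.9 = 600.12 kg/h.

600.1 kg/h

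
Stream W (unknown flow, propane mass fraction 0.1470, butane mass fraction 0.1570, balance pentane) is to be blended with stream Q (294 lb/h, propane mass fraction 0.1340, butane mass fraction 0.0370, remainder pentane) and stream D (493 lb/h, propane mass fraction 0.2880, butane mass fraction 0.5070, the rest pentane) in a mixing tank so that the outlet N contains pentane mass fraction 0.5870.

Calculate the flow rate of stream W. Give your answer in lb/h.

1075 lb/h

Let W be the unknown flow. Total out = 787 + W.
pentane balance: 344.79 + 0.696·W = 0.587·(787 + W)
(0.696 − 0.587)·W = 0.587×787 − 344.79 = 117.18
W = 117.18 / 0.109 = 1075 lb/h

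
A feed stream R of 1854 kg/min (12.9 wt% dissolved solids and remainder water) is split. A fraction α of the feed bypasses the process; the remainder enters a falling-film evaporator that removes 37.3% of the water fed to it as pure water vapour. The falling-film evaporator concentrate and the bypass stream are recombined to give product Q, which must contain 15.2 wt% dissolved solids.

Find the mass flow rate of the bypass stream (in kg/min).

990.5 kg/min

All 1854×0.129 = 239.17 kg/min of dissolved solids reaches Q, so Q = 239.17/0.152 = 1573.5 kg/min and vapour = 280.54 kg/min.
The evaporator receives (1−α)·1854 of feed at 0.871 water and removes 0.373 of that water:
0.373×0.871×(1−α)×1854 = 280.54
(1−α) = 280.54/602.33 = 0.4658;  α = 0.5342.
Bypass flow = 0.5342×1854 = 990.49 kg/min.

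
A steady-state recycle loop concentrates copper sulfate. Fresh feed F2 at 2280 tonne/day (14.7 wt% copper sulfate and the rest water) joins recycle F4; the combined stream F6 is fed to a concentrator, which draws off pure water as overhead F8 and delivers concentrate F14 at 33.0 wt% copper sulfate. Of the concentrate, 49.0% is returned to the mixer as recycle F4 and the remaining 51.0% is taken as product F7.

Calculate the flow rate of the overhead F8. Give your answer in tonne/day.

Overall copper sulfate balance (none leaves overhead): copper sulfate in fresh feed = copper sulfate in product, i.e. 2280×0.147 = (1−0.490)·F14·0.330.
F14 = 335.16/(0.330×0.510) = 1991.4 tonne/day.
Recycle F4 = 0.490×1991.4 = 975.81 tonne/day.
Combined feed F6 = 2280 + 975.81 = 3255.8 tonne/day.
Overhead F8 = F6 − F14 = 3255.8 − 1991.4 = 1264.4 tonne/day.

1264 tonne/day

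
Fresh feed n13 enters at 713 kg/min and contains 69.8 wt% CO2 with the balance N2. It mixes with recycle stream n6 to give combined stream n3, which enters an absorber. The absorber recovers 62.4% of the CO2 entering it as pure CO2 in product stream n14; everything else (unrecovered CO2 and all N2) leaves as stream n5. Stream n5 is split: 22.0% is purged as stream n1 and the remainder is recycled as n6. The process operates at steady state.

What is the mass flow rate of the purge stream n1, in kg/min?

273.6 kg/min

N2 enters only via n13 and leaves only via the purge: 713×0.302 = 0.220×(N2 in n5), and the absorber passes all N2, so N2 in n3 = N2 in n5 = 978.75 kg/min.
CO2 in n3: m_A = 713×0.698 + (1−0.220)·(1−0.624)·m_A, so m_A = 497.67/0.7067 = 704.2 kg/min.
n5 = (1−0.624)×704.2 + 978.75 = 1243.5 kg/min.
Purge n1 = 0.220×1243.5 = 273.58 kg/min.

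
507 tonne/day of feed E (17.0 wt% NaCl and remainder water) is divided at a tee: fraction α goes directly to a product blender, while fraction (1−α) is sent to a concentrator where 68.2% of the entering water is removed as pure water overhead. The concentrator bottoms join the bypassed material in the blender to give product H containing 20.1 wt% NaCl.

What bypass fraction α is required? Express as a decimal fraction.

All 507×0.170 = 86.19 tonne/day of NaCl reaches H, so H = 86.19/0.201 = 428.81 tonne/day and vapour = 78.194 tonne/day.
The evaporator receives (1−α)·507 of feed at 0.830 water and removes 0.682 of that water:
0.682×0.830×(1−α)×507 = 78.194
(1−α) = 78.194/286.99 = 0.2725;  α = 0.7275.

0.728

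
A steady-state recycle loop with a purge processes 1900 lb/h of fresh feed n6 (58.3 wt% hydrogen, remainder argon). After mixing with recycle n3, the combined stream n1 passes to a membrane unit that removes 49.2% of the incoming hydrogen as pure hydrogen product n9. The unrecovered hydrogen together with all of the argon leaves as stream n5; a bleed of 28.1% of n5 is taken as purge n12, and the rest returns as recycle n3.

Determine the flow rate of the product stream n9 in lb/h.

hydrogen in n1: m_A = 1900×0.583 + (1−0.281)·(1−0.492)·m_A, so m_A = 1107.7/0.6347 = 1745.1 lb/h.
Product n9 = 0.492×1745.1 = 858.59 lb/h.

858.6 lb/h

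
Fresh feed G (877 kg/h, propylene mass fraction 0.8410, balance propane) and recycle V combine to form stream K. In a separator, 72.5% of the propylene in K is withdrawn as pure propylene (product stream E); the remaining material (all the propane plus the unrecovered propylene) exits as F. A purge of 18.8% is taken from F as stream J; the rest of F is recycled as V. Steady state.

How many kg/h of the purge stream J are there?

propane enters only via G and leaves only via the purge: 877×0.159 = 0.188×(propane in F), and the separator passes all propane, so propane in K = propane in F = 741.72 kg/h.
propylene in K: m_A = 877×0.841 + (1−0.188)·(1−0.725)·m_A, so m_A = 737.56/0.7767 = 949.6 kg/h.
F = (1−0.725)×949.6 + 741.72 = 1002.9 kg/h.
Purge J = 0.188×1002.9 = 188.54 kg/h.

188.5 kg/h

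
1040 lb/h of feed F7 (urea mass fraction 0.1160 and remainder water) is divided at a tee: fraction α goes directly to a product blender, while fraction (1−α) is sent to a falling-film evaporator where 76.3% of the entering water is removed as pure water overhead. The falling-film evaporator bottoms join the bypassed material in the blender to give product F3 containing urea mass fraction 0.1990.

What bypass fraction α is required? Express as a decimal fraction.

All 1040×0.116 = 120.64 lb/h of urea reaches F3, so F3 = 120.64/0.199 = 606.23 lb/h and vapour = 433.77 lb/h.
The evaporator receives (1−α)·1040 of feed at 0.884 water and removes 0.763 of that water:
0.763×0.884×(1−α)×1040 = 433.77
(1−α) = 433.77/701.47 = 0.6184;  α = 0.3816.

0.382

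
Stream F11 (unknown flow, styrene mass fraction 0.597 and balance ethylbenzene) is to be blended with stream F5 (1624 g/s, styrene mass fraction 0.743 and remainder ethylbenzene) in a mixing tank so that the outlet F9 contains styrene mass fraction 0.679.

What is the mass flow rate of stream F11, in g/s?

Let F11 be the unknown flow. Total out = 1624 + F11.
styrene balance: 1206.6 + 0.597·F11 = 0.679·(1624 + F11)
(0.597 − 0.679)·F11 = 0.679×1624 − 1206.6 = -103.94
F11 = -103.94 / -0.082 = 1267.5 g/s

1268 g/s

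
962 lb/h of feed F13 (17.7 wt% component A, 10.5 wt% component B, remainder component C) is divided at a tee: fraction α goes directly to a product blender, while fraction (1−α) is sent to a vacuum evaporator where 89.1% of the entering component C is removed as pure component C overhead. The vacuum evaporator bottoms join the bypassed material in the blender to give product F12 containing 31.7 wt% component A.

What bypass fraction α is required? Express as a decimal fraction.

All 962×0.177 = 170.27 lb/h of component A reaches F12, so F12 = 170.27/0.317 = 537.14 lb/h and vapour = 424.86 lb/h.
The evaporator receives (1−α)·962 of feed at 0.718 component C and removes 0.891 of that component C:
0.891×0.718×(1−α)×962 = 424.86
(1−α) = 424.86/615.43 = 0.6903;  α = 0.3097.

0.310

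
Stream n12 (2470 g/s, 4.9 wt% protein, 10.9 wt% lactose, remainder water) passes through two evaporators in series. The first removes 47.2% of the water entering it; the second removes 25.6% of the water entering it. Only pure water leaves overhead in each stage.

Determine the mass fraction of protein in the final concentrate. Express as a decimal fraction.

0.100

water in feed = 2470×0.842 = 2079.7 g/s.
After stage 1: water left = (1−0.472)×2079.7 = 1098.1; stream total = 1488.4 g/s.
After stage 2: water left = (1−0.256)×1098.1 = 816.99; final concentrate = 1207.2 g/s.
protein fraction = 121.03/1207.2 = 0.100.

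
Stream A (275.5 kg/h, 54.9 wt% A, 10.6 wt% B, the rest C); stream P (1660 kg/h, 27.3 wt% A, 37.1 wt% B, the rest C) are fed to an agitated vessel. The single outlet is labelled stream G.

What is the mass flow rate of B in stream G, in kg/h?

645.1 kg/h

B out = B in = 275.5×0.106 + 1660×0.371 = 645.06 kg/h.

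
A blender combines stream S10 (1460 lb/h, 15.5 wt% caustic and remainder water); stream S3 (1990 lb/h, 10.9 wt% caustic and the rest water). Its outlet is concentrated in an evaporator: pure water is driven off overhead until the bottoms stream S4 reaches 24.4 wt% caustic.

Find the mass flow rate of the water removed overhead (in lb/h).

1634 lb/h

caustic entering = 1460×0.155 + 1990×0.109 = 443.21 lb/h.
All caustic reports to S4, so S4 = 443.21/0.244 = 1816.4 lb/h.
Total feed = 3450 lb/h; overhead = 3450 − 1816.4 = 1633.6 lb/h.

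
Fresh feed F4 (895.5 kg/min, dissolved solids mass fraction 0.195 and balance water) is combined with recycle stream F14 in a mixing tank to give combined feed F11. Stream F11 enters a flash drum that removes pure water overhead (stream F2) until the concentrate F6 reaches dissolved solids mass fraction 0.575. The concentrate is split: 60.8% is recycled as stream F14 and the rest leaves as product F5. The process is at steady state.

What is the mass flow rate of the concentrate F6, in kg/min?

774.7 kg/min

Overall dissolved solids balance (none leaves overhead): dissolved solids in fresh feed = dissolved solids in product, i.e. 895.5×0.195 = (1−0.608)·F6·0.575.
F6 = 174.62/(0.575×0.392) = 774.72 kg/min.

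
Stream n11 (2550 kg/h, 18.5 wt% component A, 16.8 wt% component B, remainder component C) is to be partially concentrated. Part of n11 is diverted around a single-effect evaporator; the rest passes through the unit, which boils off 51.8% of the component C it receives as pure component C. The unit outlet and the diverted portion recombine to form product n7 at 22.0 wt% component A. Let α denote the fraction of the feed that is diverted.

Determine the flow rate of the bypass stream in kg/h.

1340 kg/h

All 2550×0.185 = 471.75 kg/h of component A reaches n7, so n7 = 471.75/0.220 = 2144.3 kg/h and vapour = 405.68 kg/h.
The evaporator receives (1−α)·2550 of feed at 0.647 component C and removes 0.518 of that component C:
0.518×0.647×(1−α)×2550 = 405.68
(1−α) = 405.68/854.62 = 0.4747;  α = 0.5253.
Bypass flow = 0.5253×2550 = 1339.5 kg/h.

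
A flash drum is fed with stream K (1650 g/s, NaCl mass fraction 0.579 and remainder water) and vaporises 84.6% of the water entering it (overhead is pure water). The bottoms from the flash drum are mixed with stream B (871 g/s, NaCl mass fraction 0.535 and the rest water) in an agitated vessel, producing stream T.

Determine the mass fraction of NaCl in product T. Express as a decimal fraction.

0.735

Vapour removed = 0.846×0.421×1650 = 587.67 g/s; concentrate = 1062.3 g/s.
NaCl reaching the mixer = 955.35 (from concentrate) + 871×0.535 = 1421.3 g/s.
Product flow = 1062.3 + 871 = 1933.3 g/s; NaCl fraction = 0.735.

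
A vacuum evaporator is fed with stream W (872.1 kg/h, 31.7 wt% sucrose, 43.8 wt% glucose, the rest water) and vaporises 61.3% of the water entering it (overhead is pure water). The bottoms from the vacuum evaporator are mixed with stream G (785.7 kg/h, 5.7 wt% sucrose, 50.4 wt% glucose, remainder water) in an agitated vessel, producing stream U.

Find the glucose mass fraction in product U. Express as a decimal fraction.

0.5095

Vapour removed = 0.613×0.245×872.1 = 130.98 kg/h; concentrate = 741.12 kg/h.
glucose reaching the mixer = 381.98 (from concentrate) + 785.7×0.504 = 777.97 kg/h.
Product flow = 741.12 + 785.7 = 1526.8 kg/h; glucose fraction = 0.5095.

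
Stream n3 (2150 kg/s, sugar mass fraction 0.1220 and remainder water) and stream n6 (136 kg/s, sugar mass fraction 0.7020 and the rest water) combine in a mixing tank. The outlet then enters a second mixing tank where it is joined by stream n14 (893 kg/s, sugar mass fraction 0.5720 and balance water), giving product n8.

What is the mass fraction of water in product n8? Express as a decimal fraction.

Overall, product flow = 3179 kg/s.
water in = 2150×0.878 + 136×0.298 + 893×0.428 = 2310.4 kg/s.
water fraction in n8 = 0.7268.

0.7268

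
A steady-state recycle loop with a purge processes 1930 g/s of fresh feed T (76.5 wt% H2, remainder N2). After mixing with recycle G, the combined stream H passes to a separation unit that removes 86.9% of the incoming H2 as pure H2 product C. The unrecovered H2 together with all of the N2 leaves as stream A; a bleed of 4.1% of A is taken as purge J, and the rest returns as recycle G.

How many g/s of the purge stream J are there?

462.6 g/s

N2 enters only via T and leaves only via the purge: 1930×0.235 = 0.041×(N2 in A), and the separation unit passes all N2, so N2 in H = N2 in A = 11062 g/s.
H2 in H: m_A = 1930×0.765 + (1−0.041)·(1−0.869)·m_A, so m_A = 1476.5/0.8744 = 1688.6 g/s.
A = (1−0.869)×1688.6 + 11062 = 11283 g/s.
Purge J = 0.041×11283 = 462.62 g/s.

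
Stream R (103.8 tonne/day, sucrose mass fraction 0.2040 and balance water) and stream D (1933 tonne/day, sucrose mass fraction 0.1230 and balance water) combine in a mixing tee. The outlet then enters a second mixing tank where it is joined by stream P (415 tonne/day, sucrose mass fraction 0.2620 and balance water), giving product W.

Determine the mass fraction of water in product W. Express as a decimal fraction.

0.8500

Overall, product flow = 2451.8 tonne/day.
water in = 103.8×0.796 + 1933×0.877 + 415×0.738 = 2084.1 tonne/day.
water fraction in W = 0.8500.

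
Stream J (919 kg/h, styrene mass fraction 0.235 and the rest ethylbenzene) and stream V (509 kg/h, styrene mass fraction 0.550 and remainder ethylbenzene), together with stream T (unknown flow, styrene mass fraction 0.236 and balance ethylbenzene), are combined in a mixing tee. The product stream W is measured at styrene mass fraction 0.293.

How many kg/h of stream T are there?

1360 kg/h

Let T be the unknown flow. Total out = 1428 + T.
styrene balance: 495.92 + 0.236·T = 0.293·(1428 + T)
(0.236 − 0.293)·T = 0.293×1428 − 495.92 = -77.511
T = -77.511 / -0.057 = 1359.8 kg/h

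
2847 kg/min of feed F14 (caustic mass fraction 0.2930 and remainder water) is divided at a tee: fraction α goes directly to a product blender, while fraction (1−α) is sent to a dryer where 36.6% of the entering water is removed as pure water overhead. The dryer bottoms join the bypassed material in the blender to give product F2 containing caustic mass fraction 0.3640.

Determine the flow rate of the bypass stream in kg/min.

All 2847×0.293 = 834.17 kg/min of caustic reaches F2, so F2 = 834.17/0.364 = 2291.7 kg/min and vapour = 555.32 kg/min.
The evaporator receives (1−α)·2847 of feed at 0.707 water and removes 0.366 of that water:
0.366×0.707×(1−α)×2847 = 555.32
(1−α) = 555.32/736.7 = 0.7538;  α = 0.2462.
Bypass flow = 0.2462×2847 = 700.93 kg/min.

700.9 kg/min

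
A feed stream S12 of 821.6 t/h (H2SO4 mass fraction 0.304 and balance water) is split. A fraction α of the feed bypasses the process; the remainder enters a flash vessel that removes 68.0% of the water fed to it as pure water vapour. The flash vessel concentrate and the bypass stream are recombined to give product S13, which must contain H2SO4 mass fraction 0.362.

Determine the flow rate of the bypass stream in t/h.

543.5 t/h

All 821.6×0.304 = 249.77 t/h of H2SO4 reaches S13, so S13 = 249.77/0.362 = 689.96 t/h and vapour = 131.64 t/h.
The evaporator receives (1−α)·821.6 of feed at 0.696 water and removes 0.680 of that water:
0.680×0.696×(1−α)×821.6 = 131.64
(1−α) = 131.64/388.85 = 0.3385;  α = 0.6615.
Bypass flow = 0.6615×821.6 = 543.46 t/h.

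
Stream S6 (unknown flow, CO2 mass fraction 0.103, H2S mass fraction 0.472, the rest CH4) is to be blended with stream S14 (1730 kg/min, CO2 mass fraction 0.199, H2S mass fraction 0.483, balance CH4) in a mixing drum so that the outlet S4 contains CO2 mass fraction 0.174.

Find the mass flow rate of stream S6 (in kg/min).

609.2 kg/min

Let S6 be the unknown flow. Total out = 1730 + S6.
CO2 balance: 344.27 + 0.103·S6 = 0.174·(1730 + S6)
(0.103 − 0.174)·S6 = 0.174×1730 − 344.27 = -43.25
S6 = -43.25 / -0.071 = 609.15 kg/min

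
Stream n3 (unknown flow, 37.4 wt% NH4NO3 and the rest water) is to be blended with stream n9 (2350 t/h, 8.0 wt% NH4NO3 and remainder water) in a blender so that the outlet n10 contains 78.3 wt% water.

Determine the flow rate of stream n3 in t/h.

2051 t/h

Let n3 be the unknown flow. Total out = 2350 + n3.
water balance: 2162 + 0.626·n3 = 0.783·(2350 + n3)
(0.626 − 0.783)·n3 = 0.783×2350 − 2162 = -321.95
n3 = -321.95 / -0.157 = 2050.6 t/h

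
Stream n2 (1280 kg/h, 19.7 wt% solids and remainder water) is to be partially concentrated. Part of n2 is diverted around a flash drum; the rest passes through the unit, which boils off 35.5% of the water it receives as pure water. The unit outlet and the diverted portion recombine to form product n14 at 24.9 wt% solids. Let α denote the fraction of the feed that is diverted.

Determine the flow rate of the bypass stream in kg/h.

All 1280×0.197 = 252.16 kg/h of solids reaches n14, so n14 = 252.16/0.249 = 1012.7 kg/h and vapour = 267.31 kg/h.
The evaporator receives (1−α)·1280 of feed at 0.803 water and removes 0.355 of that water:
0.355×0.803×(1−α)×1280 = 267.31
(1−α) = 267.31/364.88 = 0.7326;  α = 0.2674.
Bypass flow = 0.2674×1280 = 342.29 kg/h.

342.3 kg/h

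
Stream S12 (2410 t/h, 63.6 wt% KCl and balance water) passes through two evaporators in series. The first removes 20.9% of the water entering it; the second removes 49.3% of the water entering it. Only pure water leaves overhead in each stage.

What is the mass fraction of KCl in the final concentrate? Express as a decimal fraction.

0.8133

water in feed = 2410×0.364 = 877.24 t/h.
After stage 1: water left = (1−0.209)×877.24 = 693.9; stream total = 2226.7 t/h.
After stage 2: water left = (1−0.493)×693.9 = 351.81; final concentrate = 1884.6 t/h.
KCl fraction = 1532.8/1884.6 = 0.8133.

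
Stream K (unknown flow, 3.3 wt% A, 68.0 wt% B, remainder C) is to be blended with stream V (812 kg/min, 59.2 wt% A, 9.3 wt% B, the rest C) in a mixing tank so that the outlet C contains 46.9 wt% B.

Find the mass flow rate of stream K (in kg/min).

1447 kg/min

Let K be the unknown flow. Total out = 812 + K.
B balance: 75.516 + 0.680·K = 0.469·(812 + K)
(0.680 − 0.469)·K = 0.469×812 − 75.516 = 305.31
K = 305.31 / 0.211 = 1447 kg/min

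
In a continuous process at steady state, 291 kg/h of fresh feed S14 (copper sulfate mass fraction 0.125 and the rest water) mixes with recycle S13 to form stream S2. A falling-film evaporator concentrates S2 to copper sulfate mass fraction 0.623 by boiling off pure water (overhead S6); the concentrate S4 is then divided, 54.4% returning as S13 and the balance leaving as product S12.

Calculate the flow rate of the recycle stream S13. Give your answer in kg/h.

Overall copper sulfate balance (none leaves overhead): copper sulfate in fresh feed = copper sulfate in product, i.e. 291×0.125 = (1−0.544)·S4·0.623.
S4 = 36.375/(0.623×0.456) = 128.04 kg/h.
Recycle S13 = 0.544×128.04 = 69.654 kg/h.

69.65 kg/h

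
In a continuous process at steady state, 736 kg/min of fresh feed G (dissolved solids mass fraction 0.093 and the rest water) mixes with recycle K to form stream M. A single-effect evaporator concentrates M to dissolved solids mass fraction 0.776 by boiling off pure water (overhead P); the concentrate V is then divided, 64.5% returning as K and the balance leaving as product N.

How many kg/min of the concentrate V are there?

248.5 kg/min

Overall dissolved solids balance (none leaves overhead): dissolved solids in fresh feed = dissolved solids in product, i.e. 736×0.093 = (1−0.645)·V·0.776.
V = 68.448/(0.776×0.355) = 248.47 kg/min.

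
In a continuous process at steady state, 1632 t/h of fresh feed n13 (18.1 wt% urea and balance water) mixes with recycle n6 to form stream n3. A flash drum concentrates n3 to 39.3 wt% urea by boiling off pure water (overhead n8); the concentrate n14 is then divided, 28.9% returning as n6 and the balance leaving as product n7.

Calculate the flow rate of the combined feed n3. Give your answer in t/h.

1938 t/h

Overall urea balance (none leaves overhead): urea in fresh feed = urea in product, i.e. 1632×0.181 = (1−0.289)·n14·0.393.
n14 = 295.39/(0.393×0.711) = 1057.1 t/h.
Recycle n6 = 0.289×1057.1 = 305.52 t/h.
Combined feed n3 = 1632 + 305.52 = 1937.5 t/h.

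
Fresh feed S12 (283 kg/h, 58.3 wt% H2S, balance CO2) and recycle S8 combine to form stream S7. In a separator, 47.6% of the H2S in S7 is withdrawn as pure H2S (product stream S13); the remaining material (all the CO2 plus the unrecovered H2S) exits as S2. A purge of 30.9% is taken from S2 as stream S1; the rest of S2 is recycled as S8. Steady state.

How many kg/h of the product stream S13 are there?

123.1 kg/h

H2S in S7: m_A = 283×0.583 + (1−0.309)·(1−0.476)·m_A, so m_A = 164.99/0.6379 = 258.64 kg/h.
Product S13 = 0.476×258.64 = 123.11 kg/h.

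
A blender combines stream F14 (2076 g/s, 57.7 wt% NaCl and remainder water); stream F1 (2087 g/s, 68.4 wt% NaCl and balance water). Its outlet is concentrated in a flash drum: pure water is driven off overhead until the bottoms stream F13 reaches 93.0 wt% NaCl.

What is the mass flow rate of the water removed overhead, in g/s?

1340 g/s

NaCl entering = 2076×0.577 + 2087×0.684 = 2625.4 g/s.
All NaCl reports to F13, so F13 = 2625.4/0.930 = 2823 g/s.
Total feed = 4163 g/s; overhead = 4163 − 2823 = 1340 g/s.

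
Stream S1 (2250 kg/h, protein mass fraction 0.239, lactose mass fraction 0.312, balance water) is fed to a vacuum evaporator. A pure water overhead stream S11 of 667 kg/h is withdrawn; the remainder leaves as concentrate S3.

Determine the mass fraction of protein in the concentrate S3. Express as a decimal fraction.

0.340

protein is not removed: 2250×0.239 = 537.75 kg/h of protein enters S3.
Concentrate = 2250 − 667 = 1583 kg/h.
Mass fraction = 537.75/1583 = 0.340.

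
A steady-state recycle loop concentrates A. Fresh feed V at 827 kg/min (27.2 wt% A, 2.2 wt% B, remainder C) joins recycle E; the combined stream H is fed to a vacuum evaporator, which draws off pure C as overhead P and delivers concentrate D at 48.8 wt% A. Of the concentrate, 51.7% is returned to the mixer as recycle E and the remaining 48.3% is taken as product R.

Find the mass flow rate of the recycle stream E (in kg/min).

Overall A balance (none leaves overhead): A in fresh feed = A in product, i.e. 827×0.272 = (1−0.517)·D·0.488.
D = 224.94/(0.488×0.483) = 954.35 kg/min.
Recycle E = 0.517×954.35 = 493.4 kg/min.

493.4 kg/min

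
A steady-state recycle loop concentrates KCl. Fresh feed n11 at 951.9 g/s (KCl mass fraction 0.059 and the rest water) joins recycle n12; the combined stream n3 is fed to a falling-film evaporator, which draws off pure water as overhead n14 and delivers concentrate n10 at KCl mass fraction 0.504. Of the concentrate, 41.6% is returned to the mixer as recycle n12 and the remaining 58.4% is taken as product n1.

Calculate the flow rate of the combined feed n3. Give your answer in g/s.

Overall KCl balance (none leaves overhead): KCl in fresh feed = KCl in product, i.e. 951.9×0.059 = (1−0.416)·n10·0.504.
n10 = 56.162/(0.504×0.584) = 190.81 g/s.
Recycle n12 = 0.416×190.81 = 79.377 g/s.
Combined feed n3 = 951.9 + 79.377 = 1031.3 g/s.

1031 g/s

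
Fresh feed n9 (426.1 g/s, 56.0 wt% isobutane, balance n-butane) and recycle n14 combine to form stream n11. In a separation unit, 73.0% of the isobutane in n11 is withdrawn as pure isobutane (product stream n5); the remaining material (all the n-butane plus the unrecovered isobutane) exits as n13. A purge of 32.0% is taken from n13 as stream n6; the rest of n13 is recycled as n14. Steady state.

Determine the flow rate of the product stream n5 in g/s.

213.4 g/s

isobutane in n11: m_A = 426.1×0.560 + (1−0.320)·(1−0.730)·m_A, so m_A = 238.62/0.8164 = 292.28 g/s.
Product n5 = 0.730×292.28 = 213.36 g/s.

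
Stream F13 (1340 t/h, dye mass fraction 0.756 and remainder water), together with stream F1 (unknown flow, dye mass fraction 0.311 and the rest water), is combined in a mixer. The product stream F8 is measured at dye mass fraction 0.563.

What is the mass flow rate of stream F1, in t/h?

Let F1 be the unknown flow. Total out = 1340 + F1.
dye balance: 1013 + 0.311·F1 = 0.563·(1340 + F1)
(0.311 − 0.563)·F1 = 0.563×1340 − 1013 = -258.62
F1 = -258.62 / -0.252 = 1026.3 t/h

1026 t/h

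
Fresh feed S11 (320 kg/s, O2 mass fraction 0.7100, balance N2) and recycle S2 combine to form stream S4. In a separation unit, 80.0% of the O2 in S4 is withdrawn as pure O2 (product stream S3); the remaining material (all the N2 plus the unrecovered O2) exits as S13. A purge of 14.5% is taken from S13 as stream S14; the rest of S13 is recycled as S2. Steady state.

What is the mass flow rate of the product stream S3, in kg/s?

219.3 kg/s

O2 in S4: m_A = 320×0.710 + (1−0.145)·(1−0.800)·m_A, so m_A = 227.2/0.8290 = 274.07 kg/s.
Product S3 = 0.800×274.07 = 219.25 kg/s.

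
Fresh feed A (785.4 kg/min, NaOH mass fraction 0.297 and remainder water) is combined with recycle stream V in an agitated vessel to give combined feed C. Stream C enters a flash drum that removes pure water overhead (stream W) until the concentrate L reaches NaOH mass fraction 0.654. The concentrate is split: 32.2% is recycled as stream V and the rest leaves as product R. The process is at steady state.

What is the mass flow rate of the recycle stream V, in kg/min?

Overall NaOH balance (none leaves overhead): NaOH in fresh feed = NaOH in product, i.e. 785.4×0.297 = (1−0.322)·L·0.654.
L = 233.26/(0.654×0.678) = 526.07 kg/min.
Recycle V = 0.322×526.07 = 169.39 kg/min.

169.4 kg/min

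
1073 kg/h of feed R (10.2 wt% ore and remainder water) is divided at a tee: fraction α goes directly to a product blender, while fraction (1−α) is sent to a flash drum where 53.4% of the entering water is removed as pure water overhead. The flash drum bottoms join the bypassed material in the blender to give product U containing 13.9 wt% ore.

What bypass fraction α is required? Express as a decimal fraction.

All 1073×0.102 = 109.45 kg/h of ore reaches U, so U = 109.45/0.139 = 787.38 kg/h and vapour = 285.62 kg/h.
The evaporator receives (1−α)·1073 of feed at 0.898 water and removes 0.534 of that water:
0.534×0.898×(1−α)×1073 = 285.62
(1−α) = 285.62/514.54 = 0.5551;  α = 0.4449.

0.445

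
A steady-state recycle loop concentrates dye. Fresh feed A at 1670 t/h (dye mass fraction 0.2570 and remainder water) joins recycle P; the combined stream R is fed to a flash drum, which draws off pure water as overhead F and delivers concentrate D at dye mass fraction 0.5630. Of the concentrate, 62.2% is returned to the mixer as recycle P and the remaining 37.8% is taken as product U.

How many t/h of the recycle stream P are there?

Overall dye balance (none leaves overhead): dye in fresh feed = dye in product, i.e. 1670×0.257 = (1−0.622)·D·0.563.
D = 429.19/(0.563×0.378) = 2016.7 t/h.
Recycle P = 0.622×2016.7 = 1254.4 t/h.

1254 t/h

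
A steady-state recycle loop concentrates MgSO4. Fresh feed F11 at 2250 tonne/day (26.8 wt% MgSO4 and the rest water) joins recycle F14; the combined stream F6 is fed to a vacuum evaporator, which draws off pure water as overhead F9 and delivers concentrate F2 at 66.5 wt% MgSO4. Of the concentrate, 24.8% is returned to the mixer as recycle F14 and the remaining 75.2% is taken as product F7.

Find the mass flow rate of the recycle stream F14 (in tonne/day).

Overall MgSO4 balance (none leaves overhead): MgSO4 in fresh feed = MgSO4 in product, i.e. 2250×0.268 = (1−0.248)·F2·0.665.
F2 = 603/(0.665×0.752) = 1205.8 tonne/day.
Recycle F14 = 0.248×1205.8 = 299.04 tonne/day.

299 tonne/day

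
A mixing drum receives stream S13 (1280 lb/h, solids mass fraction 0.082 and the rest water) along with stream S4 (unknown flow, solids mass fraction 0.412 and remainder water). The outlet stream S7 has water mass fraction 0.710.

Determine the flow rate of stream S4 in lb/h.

Let S4 be the unknown flow. Total out = 1280 + S4.
water balance: 1175 + 0.588·S4 = 0.710·(1280 + S4)
(0.588 − 0.710)·S4 = 0.710×1280 − 1175 = -266.24
S4 = -266.24 / -0.122 = 2182.3 lb/h

2182 lb/h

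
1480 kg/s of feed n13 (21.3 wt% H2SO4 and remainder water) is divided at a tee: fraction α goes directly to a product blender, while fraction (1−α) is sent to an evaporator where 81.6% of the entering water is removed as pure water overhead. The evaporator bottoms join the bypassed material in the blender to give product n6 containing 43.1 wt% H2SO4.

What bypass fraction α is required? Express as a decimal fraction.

0.212

All 1480×0.213 = 315.24 kg/s of H2SO4 reaches n6, so n6 = 315.24/0.431 = 731.42 kg/s and vapour = 748.58 kg/s.
The evaporator receives (1−α)·1480 of feed at 0.787 water and removes 0.816 of that water:
0.816×0.787×(1−α)×1480 = 748.58
(1−α) = 748.58/950.44 = 0.7876;  α = 0.2124.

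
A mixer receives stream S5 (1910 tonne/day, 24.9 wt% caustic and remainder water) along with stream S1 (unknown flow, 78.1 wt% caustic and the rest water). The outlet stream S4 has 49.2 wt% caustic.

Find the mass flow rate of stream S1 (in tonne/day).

1606 tonne/day

Let S1 be the unknown flow. Total out = 1910 + S1.
caustic balance: 475.59 + 0.781·S1 = 0.492·(1910 + S1)
(0.781 − 0.492)·S1 = 0.492×1910 − 475.59 = 464.13
S1 = 464.13 / 0.289 = 1606 tonne/day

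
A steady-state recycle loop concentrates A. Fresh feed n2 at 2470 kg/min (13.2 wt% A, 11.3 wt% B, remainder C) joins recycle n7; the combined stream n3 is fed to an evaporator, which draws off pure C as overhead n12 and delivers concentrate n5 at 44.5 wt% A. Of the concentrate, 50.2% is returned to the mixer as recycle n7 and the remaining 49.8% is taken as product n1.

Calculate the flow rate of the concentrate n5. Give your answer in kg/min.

1471 kg/min

Overall A balance (none leaves overhead): A in fresh feed = A in product, i.e. 2470×0.132 = (1−0.502)·n5·0.445.
n5 = 326.04/(0.445×0.498) = 1471.2 kg/min.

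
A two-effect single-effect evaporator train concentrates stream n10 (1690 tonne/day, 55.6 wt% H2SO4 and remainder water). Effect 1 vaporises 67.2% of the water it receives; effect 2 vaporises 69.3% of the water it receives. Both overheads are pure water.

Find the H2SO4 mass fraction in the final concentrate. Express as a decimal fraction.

water in feed = 1690×0.444 = 750.36 tonne/day.
After stage 1: water left = (1−0.672)×750.36 = 246.12; stream total = 1185.8 tonne/day.
After stage 2: water left = (1−0.693)×246.12 = 75.558; final concentrate = 1015.2 tonne/day.
H2SO4 fraction = 939.64/1015.2 = 0.926.

0.926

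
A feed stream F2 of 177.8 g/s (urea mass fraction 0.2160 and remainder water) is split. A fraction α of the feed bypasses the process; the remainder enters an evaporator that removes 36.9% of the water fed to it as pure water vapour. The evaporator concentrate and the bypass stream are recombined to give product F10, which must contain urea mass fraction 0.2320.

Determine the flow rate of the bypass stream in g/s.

All 177.8×0.216 = 38.405 g/s of urea reaches F10, so F10 = 38.405/0.232 = 165.54 g/s and vapour = 12.262 g/s.
The evaporator receives (1−α)·177.8 of feed at 0.784 water and removes 0.369 of that water:
0.369×0.784×(1−α)×177.8 = 12.262
(1−α) = 12.262/51.437 = 0.2384;  α = 0.7616.
Bypass flow = 0.7616×177.8 = 135.41 g/s.

135.4 g/s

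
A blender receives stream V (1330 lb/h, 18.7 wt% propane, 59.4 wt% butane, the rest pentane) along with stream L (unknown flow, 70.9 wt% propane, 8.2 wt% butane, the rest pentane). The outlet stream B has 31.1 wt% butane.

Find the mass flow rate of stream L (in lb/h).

Let L be the unknown flow. Total out = 1330 + L.
butane balance: 790.02 + 0.082·L = 0.311·(1330 + L)
(0.082 − 0.311)·L = 0.311×1330 − 790.02 = -376.39
L = -376.39 / -0.229 = 1643.6 lb/h

1644 lb/h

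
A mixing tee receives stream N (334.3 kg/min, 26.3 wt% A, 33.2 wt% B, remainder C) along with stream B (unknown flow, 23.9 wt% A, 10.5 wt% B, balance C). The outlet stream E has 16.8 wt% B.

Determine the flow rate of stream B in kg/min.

Let B be the unknown flow. Total out = 334.3 + B.
B balance: 110.99 + 0.105·B = 0.168·(334.3 + B)
(0.105 − 0.168)·B = 0.168×334.3 − 110.99 = -54.825
B = -54.825 / -0.063 = 870.24 kg/min

870.2 kg/min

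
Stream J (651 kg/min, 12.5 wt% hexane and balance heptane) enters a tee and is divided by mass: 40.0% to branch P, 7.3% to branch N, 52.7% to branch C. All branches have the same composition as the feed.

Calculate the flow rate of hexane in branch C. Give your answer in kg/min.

42.88 kg/min

Branch C total = 0.527×651 = 343.08 kg/min.
hexane in C = 0.125×343.08 = 42.885 kg/min.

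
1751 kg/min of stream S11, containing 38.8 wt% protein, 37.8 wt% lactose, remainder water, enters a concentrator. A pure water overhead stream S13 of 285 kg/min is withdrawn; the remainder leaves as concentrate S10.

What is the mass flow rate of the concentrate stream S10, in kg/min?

Concentrate = 1751 − 285 = 1466 kg/min.

1466 kg/min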